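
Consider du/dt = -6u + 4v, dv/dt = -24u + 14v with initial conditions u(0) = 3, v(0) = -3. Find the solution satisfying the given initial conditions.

u(t) = -9e^(6t) + 12e^(2t), v(t) = -27e^(6t) + 24e^(2t)

Coefficient matrix A = [[-6, 4], [-24, 14]].
Characteristic polynomial det(A - λI) = λ^2 - 8λ + 12 = 0.
Eigenvalues λ = 2, 6.
For λ=2: (A-λI) row 1 is [-8, 4], so an eigenvector is (1, 2).
For λ=6: (A-λI) row 1 is [-12, 4], so an eigenvector is (-1, -3).
General solution: C_1e^(2t)(1,2) + C_2e^(6t)(-1,-3).
Applying u(0)=3, v(0)=-3 gives C_1=12, C_2=9.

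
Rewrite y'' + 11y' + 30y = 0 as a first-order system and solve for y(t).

y(t) = c_1e^(-5t) + c_2e^(-6t)

Let x_1 = y, x_2 = y'. Then x_1' = x_2 and x_2' = -30x_1 - 11x_2.
A = [[0,1],[-30,-11]]; det(A-λI) = λ^2 + 11λ + 30.
Eigenvalues λ = -5, -6 with eigenvectors (1,-5), (1,-6).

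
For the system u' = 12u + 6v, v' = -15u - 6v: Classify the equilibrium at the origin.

unstable spiral

A = [[12,6],[-15,-6]]; det(A-λI) = λ^2 - 6λ + 18.
λ = 3 ± 3i: positive real part.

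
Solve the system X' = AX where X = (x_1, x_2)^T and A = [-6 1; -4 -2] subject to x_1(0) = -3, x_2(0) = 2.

Coefficient matrix A = [[-6, 1], [-4, -2]].
Characteristic polynomial det(A - λI) = λ^2 + 8λ + 16 = 0.
Single eigenvalue λ = -4 with algebraic multiplicity 2.
Eigenvector v = (-1,-2); generalized eigenvector w with (A-λI)w=v is (1,1).
General solution: e^(-4t)[c_1·v + c_2·(t·v + w)].
Applying x_1(0)=-3, x_2(0)=2 gives c_1=-5, c_2=-8.

x_1(t) = 8te^(-4t) - 3e^(-4t), x_2(t) = 16te^(-4t) + 2e^(-4t)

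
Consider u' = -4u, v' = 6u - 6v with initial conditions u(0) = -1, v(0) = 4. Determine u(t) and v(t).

Coefficient matrix A = [[-4, 0], [6, -6]].
Characteristic polynomial det(A - λI) = λ^2 + 10λ + 24 = 0.
Eigenvalues λ = -6, -4.
For λ=-6: (A-λI) row 1 is [2, 0], so an eigenvector is (0, -1).
For λ=-4: (A-λI) row 2 is [6, -2], so an eigenvector is (-1, -3).
General solution: c_1e^(-6t)(0,-1) + c_2e^(-4t)(-1,-3).
Applying u(0)=-1, v(0)=4 gives c_1=-7, c_2=1.

u(t) = -e^(-4t), v(t) = -3e^(-4t) + 7e^(-6t)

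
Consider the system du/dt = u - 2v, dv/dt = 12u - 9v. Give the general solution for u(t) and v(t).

u(t) = -C_1e^(-5t) - C_2e^(-3t), v(t) = -3C_1e^(-5t) - 2C_2e^(-3t)

Coefficient matrix A = [[1, -2], [12, -9]].
Characteristic polynomial det(A - λI) = λ^2 + 8λ + 15 = 0.
Eigenvalues λ = -5, -3.
For λ=-5: (A-λI) row 1 is [6, -2], so an eigenvector is (-1, -3).
For λ=-3: (A-λI) row 1 is [4, -2], so an eigenvector is (-1, -2).
General solution: C_1e^(-5t)(-1,-3) + C_2e^(-3t)(-1,-2).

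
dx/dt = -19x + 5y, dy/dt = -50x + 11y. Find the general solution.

x(t) = -C_1e^(-4t)cos(5t) - C_2e^(-4t)sin(5t), y(t) = C_1e^(-4t)sin(5t) - 3C_1e^(-4t)cos(5t) - 3C_2e^(-4t)sin(5t) - C_2e^(-4t)cos(5t)

Coefficient matrix A = [[-19, 5], [-50, 11]].
Characteristic polynomial det(A - λI) = λ^2 + 8λ + 41 = 0.
Eigenvalues λ = -4 ± 5i (complex conjugate pair).
For λ=-4+5i: an eigenvector is (-1,-3) - i(0,1) = (-1, -3 - i).
A real fundamental pair from Re and Im of e^((-4+5i)t)v: X_1 = e^(-4t)(cos(5t)·(-1,-3) + sin(5t)·(0,1)), X_2 = e^(-4t)(sin(5t)·(-1,-3) - cos(5t)·(0,1)).
General solution: C_1X_1 + C_2X_2.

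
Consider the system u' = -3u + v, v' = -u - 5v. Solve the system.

u(t) = K_1e^(-4t) + K_2te^(-4t) - K_2e^(-4t), v(t) = -K_1e^(-4t) - K_2te^(-4t) + 2K_2e^(-4t)

Coefficient matrix A = [[-3, 1], [-1, -5]].
Characteristic polynomial det(A - λI) = λ^2 + 8λ + 16 = 0.
Single eigenvalue λ = -4 with algebraic multiplicity 2.
Eigenvector v = (1,-1); generalized eigenvector w with (A-λI)w=v is (-1,2).
General solution: e^(-4t)[K_1·v + K_2·(t·v + w)].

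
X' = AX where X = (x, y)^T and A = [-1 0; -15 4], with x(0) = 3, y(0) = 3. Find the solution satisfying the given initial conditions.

Coefficient matrix A = [[-1, 0], [-15, 4]].
Characteristic polynomial det(A - λI) = λ^2 - 3λ - 4 = 0.
Eigenvalues λ = -1, 4.
For λ=-1: (A-λI) row 2 is [-15, 5], so an eigenvector is (-1, -3).
For λ=4: (A-λI) row 1 is [-5, 0], so an eigenvector is (0, 1).
General solution: C_1e^(-t)(-1,-3) + C_2e^(4t)(0,1).
Applying x(0)=3, y(0)=3 gives C_1=-3, C_2=-6.

x(t) = 3e^(-t), y(t) = -6e^(4t) + 9e^(-t)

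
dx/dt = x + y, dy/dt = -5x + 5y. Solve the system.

Coefficient matrix A = [[1, 1], [-5, 5]].
Characteristic polynomial det(A - λI) = λ^2 - 6λ + 10 = 0.
Eigenvalues λ = 3 ± i (complex conjugate pair).
For λ=3+i: an eigenvector is (0,1) - i(1,2) = (0 - i, 1 - 2i).
A real fundamental pair from Re and Im of e^((3+i)t)v: X_1 = e^(3t)(cos(t)·(0,1) + sin(t)·(1,2)), X_2 = e^(3t)(sin(t)·(0,1) - cos(t)·(1,2)).
General solution: C_1X_1 + C_2X_2.

x(t) = C_1e^(3t)sin(t) - C_2e^(3t)cos(t), y(t) = 2C_1e^(3t)sin(t) + C_1e^(3t)cos(t) + C_2e^(3t)sin(t) - 2C_2e^(3t)cos(t)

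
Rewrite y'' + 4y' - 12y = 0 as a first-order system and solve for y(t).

y(t) = c_1e^(-6t) + c_2e^(2t)

Let x_1 = y, x_2 = y'. Then x_1' = x_2 and x_2' = 12x_1 - 4x_2.
A = [[0,1],[12,-4]]; det(A-λI) = λ^2 + 4λ - 12.
Eigenvalues λ = -6, 2 with eigenvectors (1,-6), (1,2).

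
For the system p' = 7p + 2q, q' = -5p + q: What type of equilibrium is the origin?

unstable spiral

A = [[7,2],[-5,1]]; det(A-λI) = λ^2 - 8λ + 17.
λ = 4 ± i: positive real part.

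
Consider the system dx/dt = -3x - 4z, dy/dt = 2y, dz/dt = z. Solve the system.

x(t) = C_1e^(t) + C_3e^(-3t), y(t) = C_2e^(2t), z(t) = -C_1e^(t)

Coefficient matrix A = [[-3, 0, -4], [0, 2, 0], [0, 0, 1]].
det(A - λI) = 0 gives eigenvalues λ = 1, 2, -3.
For λ=1: eigenvector (1,0,-1).
For λ=2: eigenvector (0,1,0).
For λ=-3: eigenvector (1,0,0).
General solution: C_1e^(t)(1,0,-1) + C_2e^(2t)(0,1,0) + C_3e^(-3t)(1,0,0).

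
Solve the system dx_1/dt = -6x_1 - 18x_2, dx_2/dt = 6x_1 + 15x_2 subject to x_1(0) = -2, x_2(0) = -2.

Coefficient matrix A = [[-6, -18], [6, 15]].
Characteristic polynomial det(A - λI) = λ^2 - 9λ + 18 = 0.
Eigenvalues λ = 3, 6.
For λ=3: (A-λI) row 1 is [-9, -18], so an eigenvector is (-2, 1).
For λ=6: (A-λI) row 1 is [-12, -18], so an eigenvector is (-3, 2).
General solution: K_1e^(3t)(-2,1) + K_2e^(6t)(-3,2).
Applying x_1(0)=-2, x_2(0)=-2 gives K_1=10, K_2=-6.

x_1(t) = 18e^(6t) - 20e^(3t), x_2(t) = -12e^(6t) + 10e^(3t)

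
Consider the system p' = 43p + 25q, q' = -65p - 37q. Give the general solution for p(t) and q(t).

p(t) = -2C_1e^(3t)sin(5t) + C_1e^(3t)cos(5t) + C_2e^(3t)sin(5t) + 2C_2e^(3t)cos(5t), q(t) = 3C_1e^(3t)sin(5t) - 2C_1e^(3t)cos(5t) - 2C_2e^(3t)sin(5t) - 3C_2e^(3t)cos(5t)

Coefficient matrix A = [[43, 25], [-65, -37]].
Characteristic polynomial det(A - λI) = λ^2 - 6λ + 34 = 0.
Eigenvalues λ = 3 ± 5i (complex conjugate pair).
For λ=3+5i: an eigenvector is (1,-2) - i(-2,3) = (1 + 2i, -2 - 3i).
A real fundamental pair from Re and Im of e^((3+5i)t)v: X_1 = e^(3t)(cos(5t)·(1,-2) + sin(5t)·(-2,3)), X_2 = e^(3t)(sin(5t)·(1,-2) - cos(5t)·(-2,3)).
General solution: C_1X_1 + C_2X_2.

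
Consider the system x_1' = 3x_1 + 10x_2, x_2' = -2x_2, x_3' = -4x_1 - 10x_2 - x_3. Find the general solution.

Coefficient matrix A = [[3, 10, 0], [0, -2, 0], [-4, -10, -1]].
det(A - λI) = 0 gives eigenvalues λ = -1, -2, 3.
For λ=-1: eigenvector (0,0,1).
For λ=-2: eigenvector (-2,1,2).
For λ=3: eigenvector (1,0,-1).
General solution: c_1e^(-t)(0,0,1) + c_2e^(-2t)(-2,1,2) + c_3e^(3t)(1,0,-1).

x_1(t) = -2c_2e^(-2t) + c_3e^(3t), x_2(t) = c_2e^(-2t), x_3(t) = c_1e^(-t) + 2c_2e^(-2t) - c_3e^(3t)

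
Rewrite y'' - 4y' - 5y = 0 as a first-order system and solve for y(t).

y(t) = C_1e^(-t) + C_2e^(5t)

Let x_1 = y, x_2 = y'. Then x_1' = x_2 and x_2' = 5x_1 + 4x_2.
A = [[0,1],[5,4]]; det(A-λI) = λ^2 - 4λ - 5.
Eigenvalues λ = -1, 5 with eigenvectors (1,-1), (1,5).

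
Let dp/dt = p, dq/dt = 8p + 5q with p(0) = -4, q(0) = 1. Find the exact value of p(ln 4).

A = [[1,0],[8,5]]; eigenvalues λ = 1, 5.
Eigenvectors: (1,-2) for λ=1, (0,-1) for λ=5.
From the initial condition, c_1 = -4, c_2 = 7.
p(ln 4) = (-4)(4^1)(1) + (7)(4^5)(0) = -16.

-16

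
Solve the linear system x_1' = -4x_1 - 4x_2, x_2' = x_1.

x_1(t) = -2K_1e^(-2t) - 2K_2te^(-2t) - K_2e^(-2t), x_2(t) = K_1e^(-2t) + K_2te^(-2t) + K_2e^(-2t)

Coefficient matrix A = [[-4, -4], [1, 0]].
Characteristic polynomial det(A - λI) = λ^2 + 4λ + 4 = 0.
Single eigenvalue λ = -2 with algebraic multiplicity 2.
Eigenvector v = (-2,1); generalized eigenvector w with (A-λI)w=v is (-1,1).
General solution: e^(-2t)[K_1·v + K_2·(t·v + w)].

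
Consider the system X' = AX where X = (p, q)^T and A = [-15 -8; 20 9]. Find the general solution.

Coefficient matrix A = [[-15, -8], [20, 9]].
Characteristic polynomial det(A - λI) = λ^2 + 6λ + 25 = 0.
Eigenvalues λ = -3 ± 4i (complex conjugate pair).
For λ=-3+4i: an eigenvector is (1,-1) - i(-1,2) = (1 + i, -1 - 2i).
A real fundamental pair from Re and Im of e^((-3+4i)t)v: X_1 = e^(-3t)(cos(4t)·(1,-1) + sin(4t)·(-1,2)), X_2 = e^(-3t)(sin(4t)·(1,-1) - cos(4t)·(-1,2)).
General solution: C_1X_1 + C_2X_2.

p(t) = -C_1e^(-3t)sin(4t) + C_1e^(-3t)cos(4t) + C_2e^(-3t)sin(4t) + C_2e^(-3t)cos(4t), q(t) = 2C_1e^(-3t)sin(4t) - C_1e^(-3t)cos(4t) - C_2e^(-3t)sin(4t) - 2C_2e^(-3t)cos(4t)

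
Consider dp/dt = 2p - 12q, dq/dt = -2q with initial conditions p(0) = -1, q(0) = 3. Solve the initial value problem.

p(t) = -10e^(2t) + 9e^(-2t), q(t) = 3e^(-2t)

Coefficient matrix A = [[2, -12], [0, -2]].
Characteristic polynomial det(A - λI) = λ^2 - 4 = 0.
Eigenvalues λ = -2, 2.
For λ=-2: (A-λI) row 1 is [4, -12], so an eigenvector is (-3, -1).
For λ=2: (A-λI) row 1 is [0, -12], so an eigenvector is (-1, 0).
General solution: K_1e^(-2t)(-3,-1) + K_2e^(2t)(-1,0).
Applying p(0)=-1, q(0)=3 gives K_1=-3, K_2=10.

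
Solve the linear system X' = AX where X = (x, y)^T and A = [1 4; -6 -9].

x(t) = -C_1e^(-3t) - 2C_2e^(-5t), y(t) = C_1e^(-3t) + 3C_2e^(-5t)

Coefficient matrix A = [[1, 4], [-6, -9]].
Characteristic polynomial det(A - λI) = λ^2 + 8λ + 15 = 0.
Eigenvalues λ = -3, -5.
For λ=-3: (A-λI) row 1 is [4, 4], so an eigenvector is (-1, 1).
For λ=-5: (A-λI) row 1 is [6, 4], so an eigenvector is (-2, 3).
General solution: C_1e^(-3t)(-1,1) + C_2e^(-5t)(-2,3).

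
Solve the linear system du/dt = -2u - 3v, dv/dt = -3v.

u(t) = K_1e^(-2t) - 3K_2e^(-3t), v(t) = -K_2e^(-3t)

Coefficient matrix A = [[-2, -3], [0, -3]].
Characteristic polynomial det(A - λI) = λ^2 + 5λ + 6 = 0.
Eigenvalues λ = -2, -3.
For λ=-2: (A-λI) row 1 is [0, -3], so an eigenvector is (1, 0).
For λ=-3: (A-λI) row 1 is [1, -3], so an eigenvector is (-3, -1).
General solution: K_1e^(-2t)(1,0) + K_2e^(-3t)(-3,-1).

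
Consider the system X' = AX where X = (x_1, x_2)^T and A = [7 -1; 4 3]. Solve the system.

Coefficient matrix A = [[7, -1], [4, 3]].
Characteristic polynomial det(A - λI) = λ^2 - 10λ + 25 = 0.
Single eigenvalue λ = 5 with algebraic multiplicity 2.
Eigenvector v = (-1,-2); generalized eigenvector w with (A-λI)w=v is (1,3).
General solution: e^(5t)[K_1·v + K_2·(t·v + w)].

x_1(t) = -K_1e^(5t) - K_2te^(5t) + K_2e^(5t), x_2(t) = -2K_1e^(5t) - 2K_2te^(5t) + 3K_2e^(5t)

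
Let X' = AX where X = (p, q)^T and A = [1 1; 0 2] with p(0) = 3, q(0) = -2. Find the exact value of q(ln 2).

A = [[1,1],[0,2]]; eigenvalues λ = 1, 2.
Eigenvectors: (-1,0) for λ=1, (1,1) for λ=2.
From the initial condition, c_1 = -5, c_2 = -2.
q(ln 2) = (-5)(2^1)(0) + (-2)(2^2)(1) = -8.

-8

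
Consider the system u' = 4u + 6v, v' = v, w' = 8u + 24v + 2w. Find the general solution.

Coefficient matrix A = [[4, 6, 0], [0, 1, 0], [8, 24, 2]].
det(A - λI) = 0 gives eigenvalues λ = 2, 1, 4.
For λ=2: eigenvector (0,0,1).
For λ=1: eigenvector (-2,1,-8).
For λ=4: eigenvector (1,0,4).
General solution: C_1e^(2t)(0,0,1) + C_2e^(t)(-2,1,-8) + C_3e^(4t)(1,0,4).

u(t) = -2C_2e^(t) + C_3e^(4t), v(t) = C_2e^(t), w(t) = C_1e^(2t) - 8C_2e^(t) + 4C_3e^(4t)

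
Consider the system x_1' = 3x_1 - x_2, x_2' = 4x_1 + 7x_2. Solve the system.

Coefficient matrix A = [[3, -1], [4, 7]].
Characteristic polynomial det(A - λI) = λ^2 - 10λ + 25 = 0.
Single eigenvalue λ = 5 with algebraic multiplicity 2.
Eigenvector v = (-1,2); generalized eigenvector w with (A-λI)w=v is (2,-3).
General solution: e^(5t)[C_1·v + C_2·(t·v + w)].

x_1(t) = -C_1e^(5t) - C_2te^(5t) + 2C_2e^(5t), x_2(t) = 2C_1e^(5t) + 2C_2te^(5t) - 3C_2e^(5t)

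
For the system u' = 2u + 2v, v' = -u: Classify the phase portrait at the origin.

unstable spiral

A = [[2,2],[-1,0]]; det(A-λI) = λ^2 - 2λ + 2.
λ = 1 ± i: positive real part.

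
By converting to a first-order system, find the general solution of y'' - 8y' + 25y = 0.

Let x_1 = y, x_2 = y'. Then x_1' = x_2 and x_2' = -25x_1 + 8x_2.
A = [[0,1],[-25,8]]; det(A-λI) = λ^2 - 8λ + 25.
Eigenvalues λ = 4 ± 3i.

y(t) = K_1e^(4t)cos(3t) + K_2e^(4t)sin(3t)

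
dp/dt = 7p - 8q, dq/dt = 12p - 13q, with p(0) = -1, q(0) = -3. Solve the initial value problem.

Coefficient matrix A = [[7, -8], [12, -13]].
Characteristic polynomial det(A - λI) = λ^2 + 6λ + 5 = 0.
Eigenvalues λ = -5, -1.
For λ=-5: (A-λI) row 1 is [12, -8], so an eigenvector is (-2, -3).
For λ=-1: (A-λI) row 1 is [8, -8], so an eigenvector is (1, 1).
General solution: K_1e^(-5t)(-2,-3) + K_2e^(-t)(1,1).
Applying p(0)=-1, q(0)=-3 gives K_1=2, K_2=3.

p(t) = 3e^(-t) - 4e^(-5t), q(t) = 3e^(-t) - 6e^(-5t)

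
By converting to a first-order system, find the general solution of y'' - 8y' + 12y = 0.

Let x_1 = y, x_2 = y'. Then x_1' = x_2 and x_2' = -12x_1 + 8x_2.
A = [[0,1],[-12,8]]; det(A-λI) = λ^2 - 8λ + 12.
Eigenvalues λ = 2, 6 with eigenvectors (1,2), (1,6).

y(t) = K_1e^(2t) + K_2e^(6t)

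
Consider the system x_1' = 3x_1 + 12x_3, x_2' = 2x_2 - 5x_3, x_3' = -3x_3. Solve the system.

x_1(t) = C_1e^(3t) - 2C_3e^(-3t), x_2(t) = C_2e^(2t) + C_3e^(-3t), x_3(t) = C_3e^(-3t)

Coefficient matrix A = [[3, 0, 12], [0, 2, -5], [0, 0, -3]].
det(A - λI) = 0 gives eigenvalues λ = 3, 2, -3.
For λ=3: eigenvector (1,0,0).
For λ=2: eigenvector (0,1,0).
For λ=-3: eigenvector (-2,1,1).
General solution: C_1e^(3t)(1,0,0) + C_2e^(2t)(0,1,0) + C_3e^(-3t)(-2,1,1).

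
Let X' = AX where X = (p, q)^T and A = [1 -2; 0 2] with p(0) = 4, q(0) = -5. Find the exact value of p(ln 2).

A = [[1,-2],[0,2]]; eigenvalues λ = 2, 1.
Eigenvectors: (-2,1) for λ=2, (1,0) for λ=1.
From the initial condition, c_1 = -5, c_2 = -6.
p(ln 2) = (-5)(2^2)(-2) + (-6)(2^1)(1) = 28.

28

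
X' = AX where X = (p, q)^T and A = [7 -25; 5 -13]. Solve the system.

Coefficient matrix A = [[7, -25], [5, -13]].
Characteristic polynomial det(A - λI) = λ^2 + 6λ + 34 = 0.
Eigenvalues λ = -3 ± 5i (complex conjugate pair).
For λ=-3+5i: an eigenvector is (2,1) - i(-1,0) = (2 + i, 1).
A real fundamental pair from Re and Im of e^((-3+5i)t)v: X_1 = e^(-3t)(cos(5t)·(2,1) + sin(5t)·(-1,0)), X_2 = e^(-3t)(sin(5t)·(2,1) - cos(5t)·(-1,0)).
General solution: C_1X_1 + C_2X_2.

p(t) = -C_1e^(-3t)sin(5t) + 2C_1e^(-3t)cos(5t) + 2C_2e^(-3t)sin(5t) + C_2e^(-3t)cos(5t), q(t) = C_1e^(-3t)cos(5t) + C_2e^(-3t)sin(5t)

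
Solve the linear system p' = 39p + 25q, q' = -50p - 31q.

p(t) = c_1e^(4t)sin(5t) - 2c_1e^(4t)cos(5t) - 2c_2e^(4t)sin(5t) - c_2e^(4t)cos(5t), q(t) = -c_1e^(4t)sin(5t) + 3c_1e^(4t)cos(5t) + 3c_2e^(4t)sin(5t) + c_2e^(4t)cos(5t)

Coefficient matrix A = [[39, 25], [-50, -31]].
Characteristic polynomial det(A - λI) = λ^2 - 8λ + 41 = 0.
Eigenvalues λ = 4 ± 5i (complex conjugate pair).
For λ=4+5i: an eigenvector is (-2,3) - i(1,-1) = (-2 - i, 3 + i).
A real fundamental pair from Re and Im of e^((4+5i)t)v: X_1 = e^(4t)(cos(5t)·(-2,3) + sin(5t)·(1,-1)), X_2 = e^(4t)(sin(5t)·(-2,3) - cos(5t)·(1,-1)).
General solution: c_1X_1 + c_2X_2.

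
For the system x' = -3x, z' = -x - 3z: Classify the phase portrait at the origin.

stable improper node

A = [[-3,0],[-1,-3]]; det(A-λI) = λ^2 + 6λ + 9.
repeated λ = -3 with a single eigenvector.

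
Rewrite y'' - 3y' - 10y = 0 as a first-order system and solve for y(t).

Let x_1 = y, x_2 = y'. Then x_1' = x_2 and x_2' = 10x_1 + 3x_2.
A = [[0,1],[10,3]]; det(A-λI) = λ^2 - 3λ - 10.
Eigenvalues λ = -2, 5 with eigenvectors (1,-2), (1,5).

y(t) = K_1e^(-2t) + K_2e^(5t)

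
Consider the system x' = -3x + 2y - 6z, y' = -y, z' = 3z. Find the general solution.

x(t) = C_1e^(-3t) + C_2e^(-t) - C_3e^(3t), y(t) = C_2e^(-t), z(t) = C_3e^(3t)

Coefficient matrix A = [[-3, 2, -6], [0, -1, 0], [0, 0, 3]].
det(A - λI) = 0 gives eigenvalues λ = -3, -1, 3.
For λ=-3: eigenvector (1,0,0).
For λ=-1: eigenvector (1,1,0).
For λ=3: eigenvector (-1,0,1).
General solution: C_1e^(-3t)(1,0,0) + C_2e^(-t)(1,1,0) + C_3e^(3t)(-1,0,1).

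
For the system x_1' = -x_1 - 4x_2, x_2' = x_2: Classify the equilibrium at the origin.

A = [[-1,-4],[0,1]]; det(A-λI) = λ^2 - 1.
λ = 1, -1: opposite signs.

saddle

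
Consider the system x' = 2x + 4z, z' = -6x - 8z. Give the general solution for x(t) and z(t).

x(t) = -c_1e^(-2t) - 2c_2e^(-4t), z(t) = c_1e^(-2t) + 3c_2e^(-4t)

Coefficient matrix A = [[2, 4], [-6, -8]].
Characteristic polynomial det(A - λI) = λ^2 + 6λ + 8 = 0.
Eigenvalues λ = -2, -4.
For λ=-2: (A-λI) row 1 is [4, 4], so an eigenvector is (-1, 1).
For λ=-4: (A-λI) row 1 is [6, 4], so an eigenvector is (-2, 3).
General solution: c_1e^(-2t)(-1,1) + c_2e^(-4t)(-2,3).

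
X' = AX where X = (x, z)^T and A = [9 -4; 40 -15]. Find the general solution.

Coefficient matrix A = [[9, -4], [40, -15]].
Characteristic polynomial det(A - λI) = λ^2 + 6λ + 25 = 0.
Eigenvalues λ = -3 ± 4i (complex conjugate pair).
For λ=-3+4i: an eigenvector is (-1,-3) - i(0,-1) = (-1, -3 + i).
A real fundamental pair from Re and Im of e^((-3+4i)t)v: X_1 = e^(-3t)(cos(4t)·(-1,-3) + sin(4t)·(0,-1)), X_2 = e^(-3t)(sin(4t)·(-1,-3) - cos(4t)·(0,-1)).
General solution: C_1X_1 + C_2X_2.

x(t) = -C_1e^(-3t)cos(4t) - C_2e^(-3t)sin(4t), z(t) = -C_1e^(-3t)sin(4t) - 3C_1e^(-3t)cos(4t) - 3C_2e^(-3t)sin(4t) + C_2e^(-3t)cos(4t)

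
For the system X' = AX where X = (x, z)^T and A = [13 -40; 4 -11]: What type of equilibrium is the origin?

A = [[13,-40],[4,-11]]; det(A-λI) = λ^2 - 2λ + 17.
λ = 1 ± 4i: positive real part.

unstable spiral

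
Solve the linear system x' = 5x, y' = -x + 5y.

Coefficient matrix A = [[5, 0], [-1, 5]].
Characteristic polynomial det(A - λI) = λ^2 - 10λ + 25 = 0.
Single eigenvalue λ = 5 with algebraic multiplicity 2.
Eigenvector v = (0,1); generalized eigenvector w with (A-λI)w=v is (-1,3).
General solution: e^(5t)[C_1·v + C_2·(t·v + w)].

x(t) = -C_2e^(5t), y(t) = C_1e^(5t) + C_2te^(5t) + 3C_2e^(5t)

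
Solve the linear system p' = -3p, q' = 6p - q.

Coefficient matrix A = [[-3, 0], [6, -1]].
Characteristic polynomial det(A - λI) = λ^2 + 4λ + 3 = 0.
Eigenvalues λ = -3, -1.
For λ=-3: (A-λI) row 2 is [6, 2], so an eigenvector is (-1, 3).
For λ=-1: (A-λI) row 1 is [-2, 0], so an eigenvector is (0, -1).
General solution: C_1e^(-3t)(-1,3) + C_2e^(-t)(0,-1).

p(t) = -C_1e^(-3t), q(t) = 3C_1e^(-3t) - C_2e^(-t)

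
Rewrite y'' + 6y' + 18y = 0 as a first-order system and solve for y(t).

Let x_1 = y, x_2 = y'. Then x_1' = x_2 and x_2' = -18x_1 - 6x_2.
A = [[0,1],[-18,-6]]; det(A-λI) = λ^2 + 6λ + 18.
Eigenvalues λ = -3 ± 3i.

y(t) = K_1e^(-3t)cos(3t) + K_2e^(-3t)sin(3t)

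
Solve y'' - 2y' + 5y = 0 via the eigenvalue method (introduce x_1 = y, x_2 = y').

y(t) = c_1e^(t)cos(2t) + c_2e^(t)sin(2t)

Let x_1 = y, x_2 = y'. Then x_1' = x_2 and x_2' = -5x_1 + 2x_2.
A = [[0,1],[-5,2]]; det(A-λI) = λ^2 - 2λ + 5.
Eigenvalues λ = 1 ± 2i.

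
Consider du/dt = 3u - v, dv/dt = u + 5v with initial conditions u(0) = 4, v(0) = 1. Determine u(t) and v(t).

u(t) = -5te^(4t) + 4e^(4t), v(t) = 5te^(4t) + e^(4t)

Coefficient matrix A = [[3, -1], [1, 5]].
Characteristic polynomial det(A - λI) = λ^2 - 8λ + 16 = 0.
Single eigenvalue λ = 4 with algebraic multiplicity 2.
Eigenvector v = (1,-1); generalized eigenvector w with (A-λI)w=v is (-3,2).
General solution: e^(4t)[c_1·v + c_2·(t·v + w)].
Applying u(0)=4, v(0)=1 gives c_1=-11, c_2=-5.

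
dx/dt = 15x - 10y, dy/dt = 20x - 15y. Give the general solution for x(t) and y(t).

Coefficient matrix A = [[15, -10], [20, -15]].
Characteristic polynomial det(A - λI) = λ^2 - 25 = 0.
Eigenvalues λ = -5, 5.
For λ=-5: (A-λI) row 1 is [20, -10], so an eigenvector is (1, 2).
For λ=5: (A-λI) row 1 is [10, -10], so an eigenvector is (1, 1).
General solution: C_1e^(-5t)(1,2) + C_2e^(5t)(1,1).

x(t) = C_1e^(-5t) + C_2e^(5t), y(t) = 2C_1e^(-5t) + C_2e^(5t)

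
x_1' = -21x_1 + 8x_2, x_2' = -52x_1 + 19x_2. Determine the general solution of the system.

Coefficient matrix A = [[-21, 8], [-52, 19]].
Characteristic polynomial det(A - λI) = λ^2 + 2λ + 17 = 0.
Eigenvalues λ = -1 ± 4i (complex conjugate pair).
For λ=-1+4i: an eigenvector is (-1,-2) - i(1,3) = (-1 - i, -2 - 3i).
A real fundamental pair from Re and Im of e^((-1+4i)t)v: X_1 = e^(-t)(cos(4t)·(-1,-2) + sin(4t)·(1,3)), X_2 = e^(-t)(sin(4t)·(-1,-2) - cos(4t)·(1,3)).
General solution: K_1X_1 + K_2X_2.

x_1(t) = K_1e^(-t)sin(4t) - K_1e^(-t)cos(4t) - K_2e^(-t)sin(4t) - K_2e^(-t)cos(4t), x_2(t) = 3K_1e^(-t)sin(4t) - 2K_1e^(-t)cos(4t) - 2K_2e^(-t)sin(4t) - 3K_2e^(-t)cos(4t)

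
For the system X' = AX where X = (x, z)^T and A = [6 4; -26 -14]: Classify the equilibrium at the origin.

A = [[6,4],[-26,-14]]; det(A-λI) = λ^2 + 8λ + 20.
λ = -4 ± 2i: negative real part.

stable spiral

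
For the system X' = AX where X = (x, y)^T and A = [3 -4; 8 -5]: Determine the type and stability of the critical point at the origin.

A = [[3,-4],[8,-5]]; det(A-λI) = λ^2 + 2λ + 17.
λ = -1 ± 4i: negative real part.

stable spiral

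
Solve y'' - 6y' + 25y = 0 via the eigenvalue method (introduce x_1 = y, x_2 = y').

y(t) = K_1e^(3t)cos(4t) + K_2e^(3t)sin(4t)

Let x_1 = y, x_2 = y'. Then x_1' = x_2 and x_2' = -25x_1 + 6x_2.
A = [[0,1],[-25,6]]; det(A-λI) = λ^2 - 6λ + 25.
Eigenvalues λ = 3 ± 4i.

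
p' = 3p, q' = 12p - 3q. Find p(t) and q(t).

Coefficient matrix A = [[3, 0], [12, -3]].
Characteristic polynomial det(A - λI) = λ^2 - 9 = 0.
Eigenvalues λ = -3, 3.
For λ=-3: (A-λI) row 1 is [6, 0], so an eigenvector is (0, 1).
For λ=3: (A-λI) row 2 is [12, -6], so an eigenvector is (1, 2).
General solution: C_1e^(-3t)(0,1) + C_2e^(3t)(1,2).

p(t) = C_2e^(3t), q(t) = C_1e^(-3t) + 2C_2e^(3t)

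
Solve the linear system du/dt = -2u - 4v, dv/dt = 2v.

u(t) = C_1e^(-2t) + C_2e^(2t), v(t) = -C_2e^(2t)

Coefficient matrix A = [[-2, -4], [0, 2]].
Characteristic polynomial det(A - λI) = λ^2 - 4 = 0.
Eigenvalues λ = -2, 2.
For λ=-2: (A-λI) row 1 is [0, -4], so an eigenvector is (1, 0).
For λ=2: (A-λI) row 1 is [-4, -4], so an eigenvector is (1, -1).
General solution: C_1e^(-2t)(1,0) + C_2e^(2t)(1,-1).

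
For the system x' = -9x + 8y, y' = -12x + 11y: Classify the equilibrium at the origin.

saddle

A = [[-9,8],[-12,11]]; det(A-λI) = λ^2 - 2λ - 3.
λ = -1, 3: opposite signs.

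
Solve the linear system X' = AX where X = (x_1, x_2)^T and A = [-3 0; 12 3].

x_1(t) = -c_1e^(-3t), x_2(t) = 2c_1e^(-3t) + c_2e^(3t)

Coefficient matrix A = [[-3, 0], [12, 3]].
Characteristic polynomial det(A - λI) = λ^2 - 9 = 0.
Eigenvalues λ = -3, 3.
For λ=-3: (A-λI) row 2 is [12, 6], so an eigenvector is (-1, 2).
For λ=3: (A-λI) row 1 is [-6, 0], so an eigenvector is (0, 1).
General solution: c_1e^(-3t)(-1,2) + c_2e^(3t)(0,1).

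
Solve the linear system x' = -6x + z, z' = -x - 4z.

Coefficient matrix A = [[-6, 1], [-1, -4]].
Characteristic polynomial det(A - λI) = λ^2 + 10λ + 25 = 0.
Single eigenvalue λ = -5 with algebraic multiplicity 2.
Eigenvector v = (-1,-1); generalized eigenvector w with (A-λI)w=v is (1,0).
General solution: e^(-5t)[C_1·v + C_2·(t·v + w)].

x(t) = -C_1e^(-5t) - C_2te^(-5t) + C_2e^(-5t), z(t) = -C_1e^(-5t) - C_2te^(-5t)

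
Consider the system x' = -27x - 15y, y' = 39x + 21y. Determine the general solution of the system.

Coefficient matrix A = [[-27, -15], [39, 21]].
Characteristic polynomial det(A - λI) = λ^2 + 6λ + 18 = 0.
Eigenvalues λ = -3 ± 3i (complex conjugate pair).
For λ=-3+3i: an eigenvector is (2,-3) - i(-1,2) = (2 + i, -3 - 2i).
A real fundamental pair from Re and Im of e^((-3+3i)t)v: X_1 = e^(-3t)(cos(3t)·(2,-3) + sin(3t)·(-1,2)), X_2 = e^(-3t)(sin(3t)·(2,-3) - cos(3t)·(-1,2)).
General solution: K_1X_1 + K_2X_2.

x(t) = -K_1e^(-3t)sin(3t) + 2K_1e^(-3t)cos(3t) + 2K_2e^(-3t)sin(3t) + K_2e^(-3t)cos(3t), y(t) = 2K_1e^(-3t)sin(3t) - 3K_1e^(-3t)cos(3t) - 3K_2e^(-3t)sin(3t) - 2K_2e^(-3t)cos(3t)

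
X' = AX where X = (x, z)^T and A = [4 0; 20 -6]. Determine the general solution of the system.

Coefficient matrix A = [[4, 0], [20, -6]].
Characteristic polynomial det(A - λI) = λ^2 + 2λ - 24 = 0.
Eigenvalues λ = -6, 4.
For λ=-6: (A-λI) row 1 is [10, 0], so an eigenvector is (0, -1).
For λ=4: (A-λI) row 2 is [20, -10], so an eigenvector is (1, 2).
General solution: C_1e^(-6t)(0,-1) + C_2e^(4t)(1,2).

x(t) = C_2e^(4t), z(t) = -C_1e^(-6t) + 2C_2e^(4t)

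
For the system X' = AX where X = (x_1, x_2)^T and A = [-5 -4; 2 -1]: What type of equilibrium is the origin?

A = [[-5,-4],[2,-1]]; det(A-λI) = λ^2 + 6λ + 13.
λ = -3 ± 2i: negative real part.

stable spiral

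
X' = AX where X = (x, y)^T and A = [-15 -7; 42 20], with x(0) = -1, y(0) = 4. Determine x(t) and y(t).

Coefficient matrix A = [[-15, -7], [42, 20]].
Characteristic polynomial det(A - λI) = λ^2 - 5λ - 6 = 0.
Eigenvalues λ = -1, 6.
For λ=-1: (A-λI) row 1 is [-14, -7], so an eigenvector is (1, -2).
For λ=6: (A-λI) row 1 is [-21, -7], so an eigenvector is (-1, 3).
General solution: C_1e^(-t)(1,-2) + C_2e^(6t)(-1,3).
Applying x(0)=-1, y(0)=4 gives C_1=1, C_2=2.

x(t) = -2e^(6t) + e^(-t), y(t) = 6e^(6t) - 2e^(-t)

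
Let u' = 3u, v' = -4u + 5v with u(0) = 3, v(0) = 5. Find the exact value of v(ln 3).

-81

A = [[3,0],[-4,5]]; eigenvalues λ = 5, 3.
Eigenvectors: (0,1) for λ=5, (-1,-2) for λ=3.
From the initial condition, c_1 = -1, c_2 = -3.
v(ln 3) = (-1)(3^5)(1) + (-3)(3^3)(-2) = -81.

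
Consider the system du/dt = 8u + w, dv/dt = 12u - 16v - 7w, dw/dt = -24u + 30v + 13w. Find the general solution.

u(t) = K_1e^(4t) + K_2e^(2t) + K_3e^(-t), v(t) = 2K_1e^(4t) + 3K_2e^(2t) + 5K_3e^(-t), w(t) = -4K_1e^(4t) - 6K_2e^(2t) - 9K_3e^(-t)

Coefficient matrix A = [[8, 0, 1], [12, -16, -7], [-24, 30, 13]].
det(A - λI) = 0 gives eigenvalues λ = 4, 2, -1.
For λ=4: eigenvector (1,2,-4).
For λ=2: eigenvector (1,3,-6).
For λ=-1: eigenvector (1,5,-9).
General solution: K_1e^(4t)(1,2,-4) + K_2e^(2t)(1,3,-6) + K_3e^(-t)(1,5,-9).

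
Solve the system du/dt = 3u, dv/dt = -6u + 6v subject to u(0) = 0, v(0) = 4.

Coefficient matrix A = [[3, 0], [-6, 6]].
Characteristic polynomial det(A - λI) = λ^2 - 9λ + 18 = 0.
Eigenvalues λ = 3, 6.
For λ=3: (A-λI) row 2 is [-6, 3], so an eigenvector is (1, 2).
For λ=6: (A-λI) row 1 is [-3, 0], so an eigenvector is (0, -1).
General solution: c_1e^(3t)(1,2) + c_2e^(6t)(0,-1).
Applying u(0)=0, v(0)=4 gives c_1=0, c_2=-4.

u(t) = 0, v(t) = 4e^(6t)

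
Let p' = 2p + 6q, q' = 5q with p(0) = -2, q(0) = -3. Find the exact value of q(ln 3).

A = [[2,6],[0,5]]; eigenvalues λ = 5, 2.
Eigenvectors: (-2,-1) for λ=5, (1,0) for λ=2.
From the initial condition, c_1 = 3, c_2 = 4.
q(ln 3) = (3)(3^5)(-1) + (4)(3^2)(0) = -729.

-729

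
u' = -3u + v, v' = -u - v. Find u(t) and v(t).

Coefficient matrix A = [[-3, 1], [-1, -1]].
Characteristic polynomial det(A - λI) = λ^2 + 4λ + 4 = 0.
Single eigenvalue λ = -2 with algebraic multiplicity 2.
Eigenvector v = (-1,-1); generalized eigenvector w with (A-λI)w=v is (1,0).
General solution: e^(-2t)[c_1·v + c_2·(t·v + w)].

u(t) = -c_1e^(-2t) - c_2te^(-2t) + c_2e^(-2t), v(t) = -c_1e^(-2t) - c_2te^(-2t)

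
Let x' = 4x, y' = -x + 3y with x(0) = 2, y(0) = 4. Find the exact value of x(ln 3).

162

A = [[4,0],[-1,3]]; eigenvalues λ = 3, 4.
Eigenvectors: (0,-1) for λ=3, (-1,1) for λ=4.
From the initial condition, c_1 = -6, c_2 = -2.
x(ln 3) = (-6)(3^3)(0) + (-2)(3^4)(-1) = 162.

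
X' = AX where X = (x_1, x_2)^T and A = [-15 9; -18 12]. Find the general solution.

Coefficient matrix A = [[-15, 9], [-18, 12]].
Characteristic polynomial det(A - λI) = λ^2 + 3λ - 18 = 0.
Eigenvalues λ = -6, 3.
For λ=-6: (A-λI) row 1 is [-9, 9], so an eigenvector is (-1, -1).
For λ=3: (A-λI) row 1 is [-18, 9], so an eigenvector is (1, 2).
General solution: C_1e^(-6t)(-1,-1) + C_2e^(3t)(1,2).

x_1(t) = -C_1e^(-6t) + C_2e^(3t), x_2(t) = -C_1e^(-6t) + 2C_2e^(3t)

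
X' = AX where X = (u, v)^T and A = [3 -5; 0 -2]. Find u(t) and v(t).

u(t) = -K_1e^(-2t) + K_2e^(3t), v(t) = -K_1e^(-2t)

Coefficient matrix A = [[3, -5], [0, -2]].
Characteristic polynomial det(A - λI) = λ^2 - λ - 6 = 0.
Eigenvalues λ = -2, 3.
For λ=-2: (A-λI) row 1 is [5, -5], so an eigenvector is (-1, -1).
For λ=3: (A-λI) row 1 is [0, -5], so an eigenvector is (1, 0).
General solution: K_1e^(-2t)(-1,-1) + K_2e^(3t)(1,0).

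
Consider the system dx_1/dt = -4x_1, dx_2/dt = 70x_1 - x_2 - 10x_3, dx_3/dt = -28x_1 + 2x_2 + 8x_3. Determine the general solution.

x_1(t) = K_3e^(-4t), x_2(t) = -2K_1e^(4t) + 5K_2e^(3t) - 10K_3e^(-4t), x_3(t) = K_1e^(4t) - 2K_2e^(3t) + 4K_3e^(-4t)

Coefficient matrix A = [[-4, 0, 0], [70, -1, -10], [-28, 2, 8]].
det(A - λI) = 0 gives eigenvalues λ = 4, 3, -4.
For λ=4: eigenvector (0,-2,1).
For λ=3: eigenvector (0,5,-2).
For λ=-4: eigenvector (1,-10,4).
General solution: K_1e^(4t)(0,-2,1) + K_2e^(3t)(0,5,-2) + K_3e^(-4t)(1,-10,4).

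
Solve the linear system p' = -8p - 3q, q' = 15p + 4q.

Coefficient matrix A = [[-8, -3], [15, 4]].
Characteristic polynomial det(A - λI) = λ^2 + 4λ + 13 = 0.
Eigenvalues λ = -2 ± 3i (complex conjugate pair).
For λ=-2+3i: an eigenvector is (1,-2) - i(0,1) = (1, -2 - i).
A real fundamental pair from Re and Im of e^((-2+3i)t)v: X_1 = e^(-2t)(cos(3t)·(1,-2) + sin(3t)·(0,1)), X_2 = e^(-2t)(sin(3t)·(1,-2) - cos(3t)·(0,1)).
General solution: C_1X_1 + C_2X_2.

p(t) = C_1e^(-2t)cos(3t) + C_2e^(-2t)sin(3t), q(t) = C_1e^(-2t)sin(3t) - 2C_1e^(-2t)cos(3t) - 2C_2e^(-2t)sin(3t) - C_2e^(-2t)cos(3t)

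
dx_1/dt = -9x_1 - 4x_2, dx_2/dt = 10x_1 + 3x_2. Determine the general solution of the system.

Coefficient matrix A = [[-9, -4], [10, 3]].
Characteristic polynomial det(A - λI) = λ^2 + 6λ + 13 = 0.
Eigenvalues λ = -3 ± 2i (complex conjugate pair).
For λ=-3+2i: an eigenvector is (1,-2) - i(1,-1) = (1 - i, -2 + i).
A real fundamental pair from Re and Im of e^((-3+2i)t)v: X_1 = e^(-3t)(cos(2t)·(1,-2) + sin(2t)·(1,-1)), X_2 = e^(-3t)(sin(2t)·(1,-2) - cos(2t)·(1,-1)).
General solution: C_1X_1 + C_2X_2.

x_1(t) = C_1e^(-3t)sin(2t) + C_1e^(-3t)cos(2t) + C_2e^(-3t)sin(2t) - C_2e^(-3t)cos(2t), x_2(t) = -C_1e^(-3t)sin(2t) - 2C_1e^(-3t)cos(2t) - 2C_2e^(-3t)sin(2t) + C_2e^(-3t)cos(2t)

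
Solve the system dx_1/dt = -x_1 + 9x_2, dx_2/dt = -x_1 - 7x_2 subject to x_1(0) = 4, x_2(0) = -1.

Coefficient matrix A = [[-1, 9], [-1, -7]].
Characteristic polynomial det(A - λI) = λ^2 + 8λ + 16 = 0.
Single eigenvalue λ = -4 with algebraic multiplicity 2.
Eigenvector v = (3,-1); generalized eigenvector w with (A-λI)w=v is (1,0).
General solution: e^(-4t)[c_1·v + c_2·(t·v + w)].
Applying x_1(0)=4, x_2(0)=-1 gives c_1=1, c_2=1.

x_1(t) = 3te^(-4t) + 4e^(-4t), x_2(t) = -te^(-4t) - e^(-4t)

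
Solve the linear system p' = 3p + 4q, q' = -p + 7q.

Coefficient matrix A = [[3, 4], [-1, 7]].
Characteristic polynomial det(A - λI) = λ^2 - 10λ + 25 = 0.
Single eigenvalue λ = 5 with algebraic multiplicity 2.
Eigenvector v = (2,1); generalized eigenvector w with (A-λI)w=v is (-1,0).
General solution: e^(5t)[C_1·v + C_2·(t·v + w)].

p(t) = 2C_1e^(5t) + 2C_2te^(5t) - C_2e^(5t), q(t) = C_1e^(5t) + C_2te^(5t)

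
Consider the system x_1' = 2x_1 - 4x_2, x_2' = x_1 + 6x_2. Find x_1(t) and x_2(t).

Coefficient matrix A = [[2, -4], [1, 6]].
Characteristic polynomial det(A - λI) = λ^2 - 8λ + 16 = 0.
Single eigenvalue λ = 4 with algebraic multiplicity 2.
Eigenvector v = (-2,1); generalized eigenvector w with (A-λI)w=v is (1,0).
General solution: e^(4t)[C_1·v + C_2·(t·v + w)].

x_1(t) = -2C_1e^(4t) - 2C_2te^(4t) + C_2e^(4t), x_2(t) = C_1e^(4t) + C_2te^(4t)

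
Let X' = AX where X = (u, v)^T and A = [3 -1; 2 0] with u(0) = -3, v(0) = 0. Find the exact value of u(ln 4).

-84

A = [[3,-1],[2,0]]; eigenvalues λ = 2, 1.
Eigenvectors: (1,1) for λ=2, (1,2) for λ=1.
From the initial condition, c_1 = -6, c_2 = 3.
u(ln 4) = (-6)(4^2)(1) + (3)(4^1)(1) = -84.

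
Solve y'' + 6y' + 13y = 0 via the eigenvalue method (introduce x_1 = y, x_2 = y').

y(t) = C_1e^(-3t)cos(2t) + C_2e^(-3t)sin(2t)

Let x_1 = y, x_2 = y'. Then x_1' = x_2 and x_2' = -13x_1 - 6x_2.
A = [[0,1],[-13,-6]]; det(A-λI) = λ^2 + 6λ + 13.
Eigenvalues λ = -3 ± 2i.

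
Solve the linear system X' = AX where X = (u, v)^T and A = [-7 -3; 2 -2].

Coefficient matrix A = [[-7, -3], [2, -2]].
Characteristic polynomial det(A - λI) = λ^2 + 9λ + 20 = 0.
Eigenvalues λ = -4, -5.
For λ=-4: (A-λI) row 1 is [-3, -3], so an eigenvector is (1, -1).
For λ=-5: (A-λI) row 1 is [-2, -3], so an eigenvector is (-3, 2).
General solution: C_1e^(-4t)(1,-1) + C_2e^(-5t)(-3,2).

u(t) = C_1e^(-4t) - 3C_2e^(-5t), v(t) = -C_1e^(-4t) + 2C_2e^(-5t)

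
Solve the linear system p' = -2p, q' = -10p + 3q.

Coefficient matrix A = [[-2, 0], [-10, 3]].
Characteristic polynomial det(A - λI) = λ^2 - λ - 6 = 0.
Eigenvalues λ = -2, 3.
For λ=-2: (A-λI) row 2 is [-10, 5], so an eigenvector is (-1, -2).
For λ=3: (A-λI) row 1 is [-5, 0], so an eigenvector is (0, -1).
General solution: c_1e^(-2t)(-1,-2) + c_2e^(3t)(0,-1).

p(t) = -c_1e^(-2t), q(t) = -2c_1e^(-2t) - c_2e^(3t)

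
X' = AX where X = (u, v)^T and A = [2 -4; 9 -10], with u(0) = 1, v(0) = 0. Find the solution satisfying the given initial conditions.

u(t) = 6te^(-4t) + e^(-4t), v(t) = 9te^(-4t)

Coefficient matrix A = [[2, -4], [9, -10]].
Characteristic polynomial det(A - λI) = λ^2 + 8λ + 16 = 0.
Single eigenvalue λ = -4 with algebraic multiplicity 2.
Eigenvector v = (-2,-3); generalized eigenvector w with (A-λI)w=v is (-1,-1).
General solution: e^(-4t)[c_1·v + c_2·(t·v + w)].
Applying u(0)=1, v(0)=0 gives c_1=1, c_2=-3.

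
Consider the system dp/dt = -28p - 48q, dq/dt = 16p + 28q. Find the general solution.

p(t) = -2K_1e^(-4t) + 3K_2e^(4t), q(t) = K_1e^(-4t) - 2K_2e^(4t)

Coefficient matrix A = [[-28, -48], [16, 28]].
Characteristic polynomial det(A - λI) = λ^2 - 16 = 0.
Eigenvalues λ = -4, 4.
For λ=-4: (A-λI) row 1 is [-24, -48], so an eigenvector is (-2, 1).
For λ=4: (A-λI) row 1 is [-32, -48], so an eigenvector is (3, -2).
General solution: K_1e^(-4t)(-2,1) + K_2e^(4t)(3,-2).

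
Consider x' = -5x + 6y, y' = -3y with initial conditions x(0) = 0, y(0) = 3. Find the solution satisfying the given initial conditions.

Coefficient matrix A = [[-5, 6], [0, -3]].
Characteristic polynomial det(A - λI) = λ^2 + 8λ + 15 = 0.
Eigenvalues λ = -3, -5.
For λ=-3: (A-λI) row 1 is [-2, 6], so an eigenvector is (3, 1).
For λ=-5: (A-λI) row 1 is [0, 6], so an eigenvector is (-1, 0).
General solution: C_1e^(-3t)(3,1) + C_2e^(-5t)(-1,0).
Applying x(0)=0, y(0)=3 gives C_1=3, C_2=9.

x(t) = 9e^(-3t) - 9e^(-5t), y(t) = 3e^(-3t)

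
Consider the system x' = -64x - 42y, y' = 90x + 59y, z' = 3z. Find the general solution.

x(t) = 7c_1e^(-4t) - 2c_3e^(-t), y(t) = -10c_1e^(-4t) + 3c_3e^(-t), z(t) = c_2e^(3t)

Coefficient matrix A = [[-64, -42, 0], [90, 59, 0], [0, 0, 3]].
det(A - λI) = 0 gives eigenvalues λ = -4, 3, -1.
For λ=-4: eigenvector (7,-10,0).
For λ=3: eigenvector (0,0,1).
For λ=-1: eigenvector (-2,3,0).
General solution: c_1e^(-4t)(7,-10,0) + c_2e^(3t)(0,0,1) + c_3e^(-t)(-2,3,0).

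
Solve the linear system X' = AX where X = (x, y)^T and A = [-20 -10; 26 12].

x(t) = c_1e^(-4t)sin(2t) - 2c_1e^(-4t)cos(2t) - 2c_2e^(-4t)sin(2t) - c_2e^(-4t)cos(2t), y(t) = -2c_1e^(-4t)sin(2t) + 3c_1e^(-4t)cos(2t) + 3c_2e^(-4t)sin(2t) + 2c_2e^(-4t)cos(2t)

Coefficient matrix A = [[-20, -10], [26, 12]].
Characteristic polynomial det(A - λI) = λ^2 + 8λ + 20 = 0.
Eigenvalues λ = -4 ± 2i (complex conjugate pair).
For λ=-4+2i: an eigenvector is (-2,3) - i(1,-2) = (-2 - i, 3 + 2i).
A real fundamental pair from Re and Im of e^((-4+2i)t)v: X_1 = e^(-4t)(cos(2t)·(-2,3) + sin(2t)·(1,-2)), X_2 = e^(-4t)(sin(2t)·(-2,3) - cos(2t)·(1,-2)).
General solution: c_1X_1 + c_2X_2.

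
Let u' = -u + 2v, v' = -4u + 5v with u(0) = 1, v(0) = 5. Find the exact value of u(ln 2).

26

A = [[-1,2],[-4,5]]; eigenvalues λ = 3, 1.
Eigenvectors: (1,2) for λ=3, (1,1) for λ=1.
From the initial condition, c_1 = 4, c_2 = -3.
u(ln 2) = (4)(2^3)(1) + (-3)(2^1)(1) = 26.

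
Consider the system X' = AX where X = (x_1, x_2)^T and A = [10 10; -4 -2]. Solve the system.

Coefficient matrix A = [[10, 10], [-4, -2]].
Characteristic polynomial det(A - λI) = λ^2 - 8λ + 20 = 0.
Eigenvalues λ = 4 ± 2i (complex conjugate pair).
For λ=4+2i: an eigenvector is (-2,1) - i(-1,1) = (-2 + i, 1 - i).
A real fundamental pair from Re and Im of e^((4+2i)t)v: X_1 = e^(4t)(cos(2t)·(-2,1) + sin(2t)·(-1,1)), X_2 = e^(4t)(sin(2t)·(-2,1) - cos(2t)·(-1,1)).
General solution: C_1X_1 + C_2X_2.

x_1(t) = -C_1e^(4t)sin(2t) - 2C_1e^(4t)cos(2t) - 2C_2e^(4t)sin(2t) + C_2e^(4t)cos(2t), x_2(t) = C_1e^(4t)sin(2t) + C_1e^(4t)cos(2t) + C_2e^(4t)sin(2t) - C_2e^(4t)cos(2t)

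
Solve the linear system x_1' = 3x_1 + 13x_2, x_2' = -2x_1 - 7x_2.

x_1(t) = 2C_1e^(-2t)sin(t) + 3C_1e^(-2t)cos(t) + 3C_2e^(-2t)sin(t) - 2C_2e^(-2t)cos(t), x_2(t) = -C_1e^(-2t)sin(t) - C_1e^(-2t)cos(t) - C_2e^(-2t)sin(t) + C_2e^(-2t)cos(t)

Coefficient matrix A = [[3, 13], [-2, -7]].
Characteristic polynomial det(A - λI) = λ^2 + 4λ + 5 = 0.
Eigenvalues λ = -2 ± i (complex conjugate pair).
For λ=-2+i: an eigenvector is (3,-1) - i(2,-1) = (3 - 2i, -1 + i).
A real fundamental pair from Re and Im of e^((-2+i)t)v: X_1 = e^(-2t)(cos(t)·(3,-1) + sin(t)·(2,-1)), X_2 = e^(-2t)(sin(t)·(3,-1) - cos(t)·(2,-1)).
General solution: C_1X_1 + C_2X_2.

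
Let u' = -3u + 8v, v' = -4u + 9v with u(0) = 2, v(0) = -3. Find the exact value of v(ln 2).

-246

A = [[-3,8],[-4,9]]; eigenvalues λ = 5, 1.
Eigenvectors: (1,1) for λ=5, (-2,-1) for λ=1.
From the initial condition, c_1 = -8, c_2 = -5.
v(ln 2) = (-8)(2^5)(1) + (-5)(2^1)(-1) = -246.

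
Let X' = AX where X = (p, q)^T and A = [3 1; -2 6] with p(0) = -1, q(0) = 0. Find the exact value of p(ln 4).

512

A = [[3,1],[-2,6]]; eigenvalues λ = 4, 5.
Eigenvectors: (-1,-1) for λ=4, (-1,-2) for λ=5.
From the initial condition, c_1 = 2, c_2 = -1.
p(ln 4) = (2)(4^4)(-1) + (-1)(4^5)(-1) = 512.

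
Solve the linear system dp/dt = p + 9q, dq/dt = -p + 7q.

p(t) = -3C_1e^(4t) - 3C_2te^(4t) - 2C_2e^(4t), q(t) = -C_1e^(4t) - C_2te^(4t) - C_2e^(4t)

Coefficient matrix A = [[1, 9], [-1, 7]].
Characteristic polynomial det(A - λI) = λ^2 - 8λ + 16 = 0.
Single eigenvalue λ = 4 with algebraic multiplicity 2.
Eigenvector v = (-3,-1); generalized eigenvector w with (A-λI)w=v is (-2,-1).
General solution: e^(4t)[C_1·v + C_2·(t·v + w)].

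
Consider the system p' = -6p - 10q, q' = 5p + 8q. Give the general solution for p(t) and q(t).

p(t) = c_1e^(t)sin(t) - 3c_1e^(t)cos(t) - 3c_2e^(t)sin(t) - c_2e^(t)cos(t), q(t) = -c_1e^(t)sin(t) + 2c_1e^(t)cos(t) + 2c_2e^(t)sin(t) + c_2e^(t)cos(t)

Coefficient matrix A = [[-6, -10], [5, 8]].
Characteristic polynomial det(A - λI) = λ^2 - 2λ + 2 = 0.
Eigenvalues λ = 1 ± i (complex conjugate pair).
For λ=1+i: an eigenvector is (-3,2) - i(1,-1) = (-3 - i, 2 + i).
A real fundamental pair from Re and Im of e^((1+i)t)v: X_1 = e^(t)(cos(t)·(-3,2) + sin(t)·(1,-1)), X_2 = e^(t)(sin(t)·(-3,2) - cos(t)·(1,-1)).
General solution: c_1X_1 + c_2X_2.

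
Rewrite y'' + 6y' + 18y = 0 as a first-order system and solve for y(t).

Let x_1 = y, x_2 = y'. Then x_1' = x_2 and x_2' = -18x_1 - 6x_2.
A = [[0,1],[-18,-6]]; det(A-λI) = λ^2 + 6λ + 18.
Eigenvalues λ = -3 ± 3i.

y(t) = K_1e^(-3t)cos(3t) + K_2e^(-3t)sin(3t)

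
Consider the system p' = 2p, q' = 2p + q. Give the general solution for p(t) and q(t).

p(t) = K_1e^(2t), q(t) = 2K_1e^(2t) + K_2e^(t)

Coefficient matrix A = [[2, 0], [2, 1]].
Characteristic polynomial det(A - λI) = λ^2 - 3λ + 2 = 0.
Eigenvalues λ = 2, 1.
For λ=2: (A-λI) row 2 is [2, -1], so an eigenvector is (1, 2).
For λ=1: (A-λI) row 1 is [1, 0], so an eigenvector is (0, 1).
General solution: K_1e^(2t)(1,2) + K_2e^(t)(0,1).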